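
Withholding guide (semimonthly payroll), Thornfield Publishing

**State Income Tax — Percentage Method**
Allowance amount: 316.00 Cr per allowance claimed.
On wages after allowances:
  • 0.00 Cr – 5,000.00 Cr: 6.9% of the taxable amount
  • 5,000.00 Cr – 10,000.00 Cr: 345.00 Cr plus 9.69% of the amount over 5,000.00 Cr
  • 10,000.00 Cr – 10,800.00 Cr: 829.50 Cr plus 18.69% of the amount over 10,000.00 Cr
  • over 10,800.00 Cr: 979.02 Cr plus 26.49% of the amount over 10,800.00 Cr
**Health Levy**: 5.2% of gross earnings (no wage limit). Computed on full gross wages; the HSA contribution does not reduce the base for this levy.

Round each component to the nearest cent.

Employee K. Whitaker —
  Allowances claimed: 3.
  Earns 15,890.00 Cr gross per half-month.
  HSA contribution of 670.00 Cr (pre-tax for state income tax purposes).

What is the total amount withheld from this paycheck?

State Income Tax: taxable = 15,890.00 Cr − 670.00 Cr − 3×316.00 Cr = 14,272.00 Cr
  979.02 Cr + 26.49% × (14,272.00 Cr − 10,800.00 Cr) = 979.02 Cr + 26.49% × 3,472.00 Cr = 1,898.75 Cr
Health Levy: 5.2% × 15,890.00 Cr = 826.28 Cr
Total: 1,898.75 Cr + 826.28 Cr = 2,725.03 Cr

2,725.03 Cr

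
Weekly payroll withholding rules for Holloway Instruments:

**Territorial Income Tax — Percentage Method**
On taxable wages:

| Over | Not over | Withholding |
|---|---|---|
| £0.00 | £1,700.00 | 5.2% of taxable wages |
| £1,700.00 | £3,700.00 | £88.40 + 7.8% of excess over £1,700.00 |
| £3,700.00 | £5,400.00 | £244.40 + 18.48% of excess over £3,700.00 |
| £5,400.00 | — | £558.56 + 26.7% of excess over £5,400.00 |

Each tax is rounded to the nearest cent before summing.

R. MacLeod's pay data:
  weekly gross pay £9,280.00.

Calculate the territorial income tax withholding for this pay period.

Territorial Income Tax: taxable = £9,280.00
  £558.56 + 26.7% × (£9,280.00 − £5,400.00) = £558.56 + 26.7% × £3,880.00 = £1,594.52

£1,594.52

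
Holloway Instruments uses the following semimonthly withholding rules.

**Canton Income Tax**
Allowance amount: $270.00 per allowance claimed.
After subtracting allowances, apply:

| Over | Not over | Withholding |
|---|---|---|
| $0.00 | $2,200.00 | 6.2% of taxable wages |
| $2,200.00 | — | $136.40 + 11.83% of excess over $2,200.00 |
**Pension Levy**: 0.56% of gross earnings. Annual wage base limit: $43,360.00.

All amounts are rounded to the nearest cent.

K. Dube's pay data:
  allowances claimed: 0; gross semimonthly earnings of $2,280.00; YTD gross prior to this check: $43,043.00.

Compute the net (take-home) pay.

Canton Income Tax: taxable = $2,280.00
  $136.40 + 11.83% × ($2,280.00 − $2,200.00) = $136.40 + 11.83% × $80.00 = $145.86
Pension Levy: cap $43,360.00 − YTD $43,043.00 = $317.00 subject; 0.56% × $317.00 = $1.78
Total withheld: $145.86 + $1.78 = $147.64
Net pay: $2,280.00 − $147.64 = $2,132.36

$2,132.36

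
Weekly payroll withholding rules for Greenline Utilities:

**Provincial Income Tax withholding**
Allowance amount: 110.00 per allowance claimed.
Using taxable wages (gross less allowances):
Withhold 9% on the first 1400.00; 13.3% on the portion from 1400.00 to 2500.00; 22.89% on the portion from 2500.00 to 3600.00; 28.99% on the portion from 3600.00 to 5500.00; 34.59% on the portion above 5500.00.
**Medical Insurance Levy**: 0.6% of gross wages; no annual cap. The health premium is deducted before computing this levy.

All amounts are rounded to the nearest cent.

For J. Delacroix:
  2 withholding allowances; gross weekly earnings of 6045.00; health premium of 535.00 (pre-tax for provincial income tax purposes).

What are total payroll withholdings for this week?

1047.08

Provincial Income Tax: taxable = 6045.00 − 535.00 − 2×110.00 = 5290.00
  524.09 + 28.99% × (5290.00 − 3600.00) = 524.09 + 28.99% × 1690.00 = 1014.02
Medical Insurance Levy: 0.6% × 5510.00 = 33.06
Total: 1014.02 + 33.06 = 1047.08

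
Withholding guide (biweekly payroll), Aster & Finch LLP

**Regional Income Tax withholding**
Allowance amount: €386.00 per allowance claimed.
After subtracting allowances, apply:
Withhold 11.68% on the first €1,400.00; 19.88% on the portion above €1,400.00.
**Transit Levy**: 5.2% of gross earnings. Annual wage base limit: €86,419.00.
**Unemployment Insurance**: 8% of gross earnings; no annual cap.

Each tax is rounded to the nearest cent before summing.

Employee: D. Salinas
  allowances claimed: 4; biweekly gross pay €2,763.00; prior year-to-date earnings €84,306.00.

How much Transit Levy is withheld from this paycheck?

Transit Levy: cap €86,419.00 − YTD €84,306.00 = €2,113.00 subject; 5.2% × €2,113.00 = €109.88

€109.88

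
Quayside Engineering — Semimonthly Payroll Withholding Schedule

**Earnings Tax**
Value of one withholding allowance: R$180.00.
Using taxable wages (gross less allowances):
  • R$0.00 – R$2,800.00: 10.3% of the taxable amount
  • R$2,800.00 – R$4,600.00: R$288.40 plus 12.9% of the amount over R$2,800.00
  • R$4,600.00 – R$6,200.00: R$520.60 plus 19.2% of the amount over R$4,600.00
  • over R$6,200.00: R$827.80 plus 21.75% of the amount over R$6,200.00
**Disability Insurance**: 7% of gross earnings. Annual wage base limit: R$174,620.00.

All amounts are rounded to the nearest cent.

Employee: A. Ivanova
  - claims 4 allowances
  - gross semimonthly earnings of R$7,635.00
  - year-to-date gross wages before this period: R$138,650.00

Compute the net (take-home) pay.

Earnings Tax: taxable = R$7,635.00 − 4×R$180.00 = R$6,915.00
  R$827.80 + 21.75% × (R$6,915.00 − R$6,200.00) = R$827.80 + 21.75% × R$715.00 = R$983.31
Disability Insurance: 7% × R$7,635.00 = R$534.45
Total withheld: R$983.31 + R$534.45 = R$1,517.76
Net pay: R$7,635.00 − R$1,517.76 = R$6,117.24

R$6,117.24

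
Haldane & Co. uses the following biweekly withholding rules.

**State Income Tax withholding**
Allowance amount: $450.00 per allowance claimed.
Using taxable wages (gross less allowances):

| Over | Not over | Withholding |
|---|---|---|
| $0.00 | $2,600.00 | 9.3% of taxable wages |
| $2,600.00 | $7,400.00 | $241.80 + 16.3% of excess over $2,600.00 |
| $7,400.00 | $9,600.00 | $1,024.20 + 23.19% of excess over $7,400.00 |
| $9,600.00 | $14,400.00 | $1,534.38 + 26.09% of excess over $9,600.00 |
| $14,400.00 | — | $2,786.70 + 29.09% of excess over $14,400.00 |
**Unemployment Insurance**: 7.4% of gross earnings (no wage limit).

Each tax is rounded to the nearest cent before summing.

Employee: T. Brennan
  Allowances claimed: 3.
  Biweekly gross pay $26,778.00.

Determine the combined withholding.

$7,976.32

State Income Tax: taxable = $26,778.00 − 3×$450.00 = $25,428.00
  $2,786.70 + 29.09% × ($25,428.00 − $14,400.00) = $2,786.70 + 29.09% × $11,028.00 = $5,994.75
Unemployment Insurance: 7.4% × $26,778.00 = $1,981.57
Total: $5,994.75 + $1,981.57 = $7,976.32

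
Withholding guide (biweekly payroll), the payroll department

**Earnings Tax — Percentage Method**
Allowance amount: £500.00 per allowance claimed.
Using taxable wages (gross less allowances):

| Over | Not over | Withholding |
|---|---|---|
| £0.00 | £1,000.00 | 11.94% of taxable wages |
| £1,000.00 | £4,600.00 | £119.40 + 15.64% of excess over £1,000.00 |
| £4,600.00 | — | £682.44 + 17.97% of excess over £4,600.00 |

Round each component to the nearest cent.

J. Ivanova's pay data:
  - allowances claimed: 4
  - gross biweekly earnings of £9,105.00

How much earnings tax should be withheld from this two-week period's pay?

£1,132.59

Earnings Tax: taxable = £9,105.00 − 4×£500.00 = £7,105.00
  £682.44 + 17.97% × (£7,105.00 − £4,600.00) = £682.44 + 17.97% × £2,505.00 = £1,132.59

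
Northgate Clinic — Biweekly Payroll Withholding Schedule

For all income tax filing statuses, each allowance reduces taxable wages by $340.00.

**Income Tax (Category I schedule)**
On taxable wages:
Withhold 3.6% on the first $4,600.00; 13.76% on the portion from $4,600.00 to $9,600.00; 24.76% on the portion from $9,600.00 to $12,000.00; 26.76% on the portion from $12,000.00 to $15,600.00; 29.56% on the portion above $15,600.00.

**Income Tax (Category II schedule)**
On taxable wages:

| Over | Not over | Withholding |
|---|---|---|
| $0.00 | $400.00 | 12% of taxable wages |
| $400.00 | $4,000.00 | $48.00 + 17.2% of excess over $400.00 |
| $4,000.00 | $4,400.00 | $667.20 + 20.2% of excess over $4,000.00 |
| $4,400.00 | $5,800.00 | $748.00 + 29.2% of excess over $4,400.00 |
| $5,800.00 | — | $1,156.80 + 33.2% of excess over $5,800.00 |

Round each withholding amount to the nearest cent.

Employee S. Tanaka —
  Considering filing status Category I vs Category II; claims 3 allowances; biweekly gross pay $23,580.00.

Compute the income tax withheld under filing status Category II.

$6,721.12

Income Tax (Category II): taxable = $23,580.00 − 3×$340.00 = $22,560.00
  $1,156.80 + 33.2% × ($22,560.00 − $5,800.00) = $1,156.80 + 33.2% × $16,760.00 = $6,721.12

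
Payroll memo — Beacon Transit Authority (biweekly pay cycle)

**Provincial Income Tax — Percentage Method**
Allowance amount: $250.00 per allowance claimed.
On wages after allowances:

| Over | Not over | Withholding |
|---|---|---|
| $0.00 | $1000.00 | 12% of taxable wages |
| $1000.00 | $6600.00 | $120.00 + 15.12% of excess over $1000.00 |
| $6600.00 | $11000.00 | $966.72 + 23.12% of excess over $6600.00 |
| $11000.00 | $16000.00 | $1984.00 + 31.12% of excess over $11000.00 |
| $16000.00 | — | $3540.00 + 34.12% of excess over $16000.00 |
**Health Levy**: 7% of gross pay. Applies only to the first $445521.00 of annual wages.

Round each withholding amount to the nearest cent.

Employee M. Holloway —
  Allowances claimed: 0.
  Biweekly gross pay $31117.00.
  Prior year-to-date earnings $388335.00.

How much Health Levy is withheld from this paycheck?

Health Levy: 7% × $31117.00 = $2178.19

$2178.19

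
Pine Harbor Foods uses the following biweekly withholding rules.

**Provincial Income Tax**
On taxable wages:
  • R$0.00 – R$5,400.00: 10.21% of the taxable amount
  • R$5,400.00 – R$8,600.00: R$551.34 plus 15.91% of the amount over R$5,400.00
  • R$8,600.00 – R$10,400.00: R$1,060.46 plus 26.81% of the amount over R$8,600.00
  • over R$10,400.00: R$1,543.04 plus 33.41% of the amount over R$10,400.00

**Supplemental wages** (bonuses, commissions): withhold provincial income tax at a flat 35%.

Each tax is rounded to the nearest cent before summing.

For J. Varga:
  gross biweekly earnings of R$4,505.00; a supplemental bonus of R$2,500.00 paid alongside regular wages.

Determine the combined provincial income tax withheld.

R$1,334.96

Provincial Income Tax: taxable = R$4,505.00
  10.21% × R$4,505.00 = R$459.96
Supplemental (35% flat on bonus): 35% × R$2,500.00 = R$875.00
Total provincial income tax: R$459.96 + R$875.00 = R$1,334.96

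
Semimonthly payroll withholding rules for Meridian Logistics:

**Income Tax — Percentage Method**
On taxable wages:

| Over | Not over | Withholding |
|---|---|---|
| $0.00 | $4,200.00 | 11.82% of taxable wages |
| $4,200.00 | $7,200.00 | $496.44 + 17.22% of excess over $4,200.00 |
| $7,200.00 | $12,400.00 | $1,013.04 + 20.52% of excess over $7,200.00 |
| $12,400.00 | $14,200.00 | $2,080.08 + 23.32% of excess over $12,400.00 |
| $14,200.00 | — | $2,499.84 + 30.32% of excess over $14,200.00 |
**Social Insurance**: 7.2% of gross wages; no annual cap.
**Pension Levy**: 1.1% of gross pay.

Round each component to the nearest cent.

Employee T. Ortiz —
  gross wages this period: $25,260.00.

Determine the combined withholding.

$7,949.81

Income Tax: taxable = $25,260.00
  $2,499.84 + 30.32% × ($25,260.00 − $14,200.00) = $2,499.84 + 30.32% × $11,060.00 = $5,853.23
Social Insurance: 7.2% × $25,260.00 = $1,818.72
Pension Levy: 1.1% × $25,260.00 = $277.86
Total: $5,853.23 + $1,818.72 + $277.86 = $7,949.81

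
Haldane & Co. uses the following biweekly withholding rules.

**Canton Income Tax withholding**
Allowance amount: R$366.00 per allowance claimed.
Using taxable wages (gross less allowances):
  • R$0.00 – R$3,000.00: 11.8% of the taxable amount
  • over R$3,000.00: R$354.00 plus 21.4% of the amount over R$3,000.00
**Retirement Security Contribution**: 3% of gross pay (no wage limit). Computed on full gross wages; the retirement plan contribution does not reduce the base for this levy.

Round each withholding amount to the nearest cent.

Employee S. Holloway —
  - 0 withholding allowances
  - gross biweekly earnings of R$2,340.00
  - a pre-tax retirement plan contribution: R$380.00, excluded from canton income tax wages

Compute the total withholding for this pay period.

Canton Income Tax: taxable = R$2,340.00 − R$380.00 = R$1,960.00
  11.8% × R$1,960.00 = R$231.28
Retirement Security Contribution: 3% × R$2,340.00 = R$70.20
Total: R$231.28 + R$70.20 = R$301.48

R$301.48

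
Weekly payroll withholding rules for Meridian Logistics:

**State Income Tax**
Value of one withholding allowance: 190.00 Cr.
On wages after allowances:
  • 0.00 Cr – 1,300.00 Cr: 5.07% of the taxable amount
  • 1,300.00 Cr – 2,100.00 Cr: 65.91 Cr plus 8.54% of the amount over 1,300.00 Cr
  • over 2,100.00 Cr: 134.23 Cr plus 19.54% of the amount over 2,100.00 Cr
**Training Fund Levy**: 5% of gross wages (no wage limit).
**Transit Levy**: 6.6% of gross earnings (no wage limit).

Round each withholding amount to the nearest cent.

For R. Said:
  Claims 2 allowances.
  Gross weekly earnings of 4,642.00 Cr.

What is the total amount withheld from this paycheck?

State Income Tax: taxable = 4,642.00 Cr − 2×190.00 Cr = 4,262.00 Cr
  134.23 Cr + 19.54% × (4,262.00 Cr − 2,100.00 Cr) = 134.23 Cr + 19.54% × 2,162.00 Cr = 556.68 Cr
Training Fund Levy: 5% × 4,642.00 Cr = 232.10 Cr
Transit Levy: 6.6% × 4,642.00 Cr = 306.37 Cr
Total: 556.68 Cr + 232.10 Cr + 306.37 Cr = 1,095.15 Cr

1,095.15 Cr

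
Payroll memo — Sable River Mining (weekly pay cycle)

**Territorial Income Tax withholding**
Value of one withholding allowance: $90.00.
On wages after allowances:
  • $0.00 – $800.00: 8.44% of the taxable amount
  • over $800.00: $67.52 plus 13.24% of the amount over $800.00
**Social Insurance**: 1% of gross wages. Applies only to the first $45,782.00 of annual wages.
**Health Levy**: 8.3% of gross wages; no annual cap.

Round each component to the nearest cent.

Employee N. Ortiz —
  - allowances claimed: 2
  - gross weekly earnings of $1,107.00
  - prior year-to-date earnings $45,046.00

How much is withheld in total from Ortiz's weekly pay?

$183.57

Territorial Income Tax: taxable = $1,107.00 − 2×$90.00 = $927.00
  $67.52 + 13.24% × ($927.00 − $800.00) = $67.52 + 13.24% × $127.00 = $84.33
Social Insurance: cap $45,782.00 − YTD $45,046.00 = $736.00 subject; 1% × $736.00 = $7.36
Health Levy: 8.3% × $1,107.00 = $91.88
Total: $84.33 + $7.36 + $91.88 = $183.57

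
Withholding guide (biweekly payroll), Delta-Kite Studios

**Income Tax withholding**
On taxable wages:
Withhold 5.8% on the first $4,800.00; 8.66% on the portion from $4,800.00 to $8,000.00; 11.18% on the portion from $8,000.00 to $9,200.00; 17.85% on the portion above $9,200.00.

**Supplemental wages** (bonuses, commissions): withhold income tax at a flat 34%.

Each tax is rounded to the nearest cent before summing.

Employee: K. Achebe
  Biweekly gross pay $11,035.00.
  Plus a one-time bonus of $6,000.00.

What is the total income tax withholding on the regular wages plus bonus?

Income Tax: taxable = $11,035.00
  $689.68 + 17.85% × ($11,035.00 − $9,200.00) = $689.68 + 17.85% × $1,835.00 = $1,017.23
Supplemental (34% flat on bonus): 34% × $6,000.00 = $2,040.00
Total income tax: $1,017.23 + $2,040.00 = $3,057.23

$3,057.23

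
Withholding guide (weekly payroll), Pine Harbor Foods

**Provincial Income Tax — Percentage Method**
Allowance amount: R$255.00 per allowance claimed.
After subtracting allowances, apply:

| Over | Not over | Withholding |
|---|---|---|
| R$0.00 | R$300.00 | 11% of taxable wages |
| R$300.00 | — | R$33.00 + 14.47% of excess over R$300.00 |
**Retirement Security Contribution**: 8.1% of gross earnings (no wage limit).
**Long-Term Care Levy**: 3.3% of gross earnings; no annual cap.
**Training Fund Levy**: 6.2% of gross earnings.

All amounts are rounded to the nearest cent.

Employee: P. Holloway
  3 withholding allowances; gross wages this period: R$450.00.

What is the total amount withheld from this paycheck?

R$79.20

Provincial Income Tax: taxable = R$450.00 − 3×R$255.00 = R$-315.00
  Taxable ≤ 0 → R$0.00
Retirement Security Contribution: 8.1% × R$450.00 = R$36.45
Long-Term Care Levy: 3.3% × R$450.00 = R$14.85
Training Fund Levy: 6.2% × R$450.00 = R$27.90
Total: R$0.00 + R$36.45 + R$14.85 + R$27.90 = R$79.20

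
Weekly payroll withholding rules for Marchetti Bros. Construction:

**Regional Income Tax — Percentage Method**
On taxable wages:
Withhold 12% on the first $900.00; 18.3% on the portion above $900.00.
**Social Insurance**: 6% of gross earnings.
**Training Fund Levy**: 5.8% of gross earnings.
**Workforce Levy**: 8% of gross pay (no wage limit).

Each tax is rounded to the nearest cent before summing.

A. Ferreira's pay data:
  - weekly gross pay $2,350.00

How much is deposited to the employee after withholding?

Regional Income Tax: taxable = $2,350.00
  $108.00 + 18.3% × ($2,350.00 − $900.00) = $108.00 + 18.3% × $1,450.00 = $373.35
Social Insurance: 6% × $2,350.00 = $141.00
Training Fund Levy: 5.8% × $2,350.00 = $136.30
Workforce Levy: 8% × $2,350.00 = $188.00
Total withheld: $373.35 + $141.00 + $136.30 + $188.00 = $838.65
Net pay: $2,350.00 − $838.65 = $1,511.35

$1,511.35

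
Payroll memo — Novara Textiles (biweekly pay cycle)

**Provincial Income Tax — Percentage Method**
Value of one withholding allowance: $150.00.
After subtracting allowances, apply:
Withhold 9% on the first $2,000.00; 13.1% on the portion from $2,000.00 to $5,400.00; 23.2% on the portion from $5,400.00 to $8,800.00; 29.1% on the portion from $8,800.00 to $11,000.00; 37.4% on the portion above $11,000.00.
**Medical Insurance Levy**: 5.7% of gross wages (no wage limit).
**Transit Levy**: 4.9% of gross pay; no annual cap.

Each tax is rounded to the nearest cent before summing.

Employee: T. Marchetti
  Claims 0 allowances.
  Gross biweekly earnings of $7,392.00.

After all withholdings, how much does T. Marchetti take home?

Provincial Income Tax: taxable = $7,392.00
  $625.40 + 23.2% × ($7,392.00 − $5,400.00) = $625.40 + 23.2% × $1,992.00 = $1,087.54
Medical Insurance Levy: 5.7% × $7,392.00 = $421.34
Transit Levy: 4.9% × $7,392.00 = $362.21
Total withheld: $1,087.54 + $421.34 + $362.21 = $1,871.09
Net pay: $7,392.00 − $1,871.09 = $5,520.91

$5,520.91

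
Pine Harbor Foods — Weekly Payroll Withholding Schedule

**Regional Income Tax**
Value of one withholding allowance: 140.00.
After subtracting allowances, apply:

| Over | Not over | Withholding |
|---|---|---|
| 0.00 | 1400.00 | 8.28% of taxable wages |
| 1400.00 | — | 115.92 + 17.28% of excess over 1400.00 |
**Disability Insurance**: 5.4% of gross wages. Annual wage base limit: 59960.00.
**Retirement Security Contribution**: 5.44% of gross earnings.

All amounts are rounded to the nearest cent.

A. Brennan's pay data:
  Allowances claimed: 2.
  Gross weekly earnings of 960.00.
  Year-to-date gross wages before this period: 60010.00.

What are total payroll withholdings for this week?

108.52

Regional Income Tax: taxable = 960.00 − 2×140.00 = 680.00
  8.28% × 680.00 = 56.30
Disability Insurance: YTD 60010.00 ≥ cap 59960.00 → 0.00
Retirement Security Contribution: 5.44% × 960.00 = 52.22
Total: 56.30 + 0.00 + 52.22 = 108.52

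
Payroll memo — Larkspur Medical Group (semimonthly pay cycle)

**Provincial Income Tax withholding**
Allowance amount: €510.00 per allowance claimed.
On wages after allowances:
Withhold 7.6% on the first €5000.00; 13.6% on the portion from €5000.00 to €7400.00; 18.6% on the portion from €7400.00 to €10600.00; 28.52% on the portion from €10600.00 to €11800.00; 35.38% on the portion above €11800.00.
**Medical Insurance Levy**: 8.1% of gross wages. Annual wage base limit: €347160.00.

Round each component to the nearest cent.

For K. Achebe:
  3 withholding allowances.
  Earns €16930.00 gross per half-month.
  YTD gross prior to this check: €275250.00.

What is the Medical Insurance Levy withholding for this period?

€1371.33

Medical Insurance Levy: 8.1% × €16930.00 = €1371.33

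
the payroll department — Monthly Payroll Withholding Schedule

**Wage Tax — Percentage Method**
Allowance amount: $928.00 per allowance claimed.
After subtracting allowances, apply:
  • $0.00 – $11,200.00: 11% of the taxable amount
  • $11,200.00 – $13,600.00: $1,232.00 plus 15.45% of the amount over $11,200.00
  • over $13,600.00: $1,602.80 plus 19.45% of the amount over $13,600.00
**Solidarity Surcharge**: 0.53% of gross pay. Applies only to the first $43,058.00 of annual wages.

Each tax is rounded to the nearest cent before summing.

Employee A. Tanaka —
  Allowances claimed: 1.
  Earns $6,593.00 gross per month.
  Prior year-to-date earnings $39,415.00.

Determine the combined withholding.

Wage Tax: taxable = $6,593.00 − 1×$928.00 = $5,665.00
  11% × $5,665.00 = $623.15
Solidarity Surcharge: cap $43,058.00 − YTD $39,415.00 = $3,643.00 subject; 0.53% × $3,643.00 = $19.31
Total: $623.15 + $19.31 = $642.46

$642.46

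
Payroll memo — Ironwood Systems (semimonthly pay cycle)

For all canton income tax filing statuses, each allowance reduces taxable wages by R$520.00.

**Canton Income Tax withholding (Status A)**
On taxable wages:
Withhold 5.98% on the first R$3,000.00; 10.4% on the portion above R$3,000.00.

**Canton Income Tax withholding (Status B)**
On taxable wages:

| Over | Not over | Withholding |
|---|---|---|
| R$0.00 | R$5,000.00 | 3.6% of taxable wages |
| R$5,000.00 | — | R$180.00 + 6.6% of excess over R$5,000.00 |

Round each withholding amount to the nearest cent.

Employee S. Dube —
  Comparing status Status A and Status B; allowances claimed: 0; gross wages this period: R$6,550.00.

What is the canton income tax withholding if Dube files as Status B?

R$282.30

Canton Income Tax (Status B): taxable = R$6,550.00
  R$180.00 + 6.6% × (R$6,550.00 − R$5,000.00) = R$180.00 + 6.6% × R$1,550.00 = R$282.30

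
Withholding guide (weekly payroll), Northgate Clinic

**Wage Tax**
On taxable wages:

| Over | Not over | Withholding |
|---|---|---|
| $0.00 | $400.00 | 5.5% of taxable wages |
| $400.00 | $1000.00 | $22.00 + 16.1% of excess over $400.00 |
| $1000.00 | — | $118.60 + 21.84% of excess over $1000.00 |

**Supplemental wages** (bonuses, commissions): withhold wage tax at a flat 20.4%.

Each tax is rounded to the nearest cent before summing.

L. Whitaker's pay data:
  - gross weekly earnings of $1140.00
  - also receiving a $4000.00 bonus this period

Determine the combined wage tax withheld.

$965.18

Wage Tax: taxable = $1140.00
  $118.60 + 21.84% × ($1140.00 − $1000.00) = $118.60 + 21.84% × $140.00 = $149.18
Supplemental (20.4% flat on bonus): 20.4% × $4000.00 = $816.00
Total wage tax: $149.18 + $816.00 = $965.18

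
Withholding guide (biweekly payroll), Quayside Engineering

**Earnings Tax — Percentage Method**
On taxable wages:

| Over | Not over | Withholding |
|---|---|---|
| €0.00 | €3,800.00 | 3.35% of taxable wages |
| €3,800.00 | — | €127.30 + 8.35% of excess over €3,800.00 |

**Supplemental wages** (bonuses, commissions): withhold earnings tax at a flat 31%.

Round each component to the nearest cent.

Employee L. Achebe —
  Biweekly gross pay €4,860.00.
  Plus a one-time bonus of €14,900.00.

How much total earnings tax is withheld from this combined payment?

Earnings Tax: taxable = €4,860.00
  €127.30 + 8.35% × (€4,860.00 − €3,800.00) = €127.30 + 8.35% × €1,060.00 = €215.81
Supplemental (31% flat on bonus): 31% × €14,900.00 = €4,619.00
Total earnings tax: €215.81 + €4,619.00 = €4,834.81

€4,834.81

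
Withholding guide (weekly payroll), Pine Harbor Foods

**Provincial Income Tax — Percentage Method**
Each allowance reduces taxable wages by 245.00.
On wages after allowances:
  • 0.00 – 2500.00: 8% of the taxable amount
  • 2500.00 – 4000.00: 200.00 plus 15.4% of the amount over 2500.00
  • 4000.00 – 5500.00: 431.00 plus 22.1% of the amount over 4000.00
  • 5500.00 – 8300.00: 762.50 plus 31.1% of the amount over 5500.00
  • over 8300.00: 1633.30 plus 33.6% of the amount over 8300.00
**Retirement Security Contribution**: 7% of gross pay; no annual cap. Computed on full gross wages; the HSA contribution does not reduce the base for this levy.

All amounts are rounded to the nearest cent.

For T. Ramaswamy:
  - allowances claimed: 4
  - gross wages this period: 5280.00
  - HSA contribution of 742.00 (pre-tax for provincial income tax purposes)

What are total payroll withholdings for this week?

Provincial Income Tax: taxable = 5280.00 − 742.00 − 4×245.00 = 3558.00
  200.00 + 15.4% × (3558.00 − 2500.00) = 200.00 + 15.4% × 1058.00 = 362.93
Retirement Security Contribution: 7% × 5280.00 = 369.60
Total: 362.93 + 369.60 = 732.53

732.53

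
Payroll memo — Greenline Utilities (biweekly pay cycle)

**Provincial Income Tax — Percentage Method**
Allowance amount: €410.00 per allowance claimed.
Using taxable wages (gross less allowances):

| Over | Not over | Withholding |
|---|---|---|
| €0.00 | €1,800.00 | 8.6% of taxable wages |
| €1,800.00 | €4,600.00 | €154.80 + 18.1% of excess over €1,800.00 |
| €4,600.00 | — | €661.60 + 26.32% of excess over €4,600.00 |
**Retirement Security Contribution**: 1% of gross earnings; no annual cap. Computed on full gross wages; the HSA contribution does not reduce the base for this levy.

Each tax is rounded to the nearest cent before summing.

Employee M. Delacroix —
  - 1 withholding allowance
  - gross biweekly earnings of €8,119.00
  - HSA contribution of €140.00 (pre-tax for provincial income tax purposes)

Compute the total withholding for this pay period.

Provincial Income Tax: taxable = €8,119.00 − €140.00 − 1×€410.00 = €7,569.00
  €661.60 + 26.32% × (€7,569.00 − €4,600.00) = €661.60 + 26.32% × €2,969.00 = €1,443.04
Retirement Security Contribution: 1% × €8,119.00 = €81.19
Total: €1,443.04 + €81.19 = €1,524.23

€1,524.23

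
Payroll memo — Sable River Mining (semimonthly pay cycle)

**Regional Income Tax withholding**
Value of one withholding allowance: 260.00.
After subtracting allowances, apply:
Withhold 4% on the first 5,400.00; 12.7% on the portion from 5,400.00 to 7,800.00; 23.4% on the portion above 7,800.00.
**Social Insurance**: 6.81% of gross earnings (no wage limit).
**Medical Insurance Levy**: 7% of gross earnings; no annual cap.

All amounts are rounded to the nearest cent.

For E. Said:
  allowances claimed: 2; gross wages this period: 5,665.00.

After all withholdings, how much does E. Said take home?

4,676.86

Regional Income Tax: taxable = 5,665.00 − 2×260.00 = 5,145.00
  4% × 5,145.00 = 205.80
Social Insurance: 6.81% × 5,665.00 = 385.79
Medical Insurance Levy: 7% × 5,665.00 = 396.55
Total withheld: 205.80 + 385.79 + 396.55 = 988.14
Net pay: 5,665.00 − 988.14 = 4,676.86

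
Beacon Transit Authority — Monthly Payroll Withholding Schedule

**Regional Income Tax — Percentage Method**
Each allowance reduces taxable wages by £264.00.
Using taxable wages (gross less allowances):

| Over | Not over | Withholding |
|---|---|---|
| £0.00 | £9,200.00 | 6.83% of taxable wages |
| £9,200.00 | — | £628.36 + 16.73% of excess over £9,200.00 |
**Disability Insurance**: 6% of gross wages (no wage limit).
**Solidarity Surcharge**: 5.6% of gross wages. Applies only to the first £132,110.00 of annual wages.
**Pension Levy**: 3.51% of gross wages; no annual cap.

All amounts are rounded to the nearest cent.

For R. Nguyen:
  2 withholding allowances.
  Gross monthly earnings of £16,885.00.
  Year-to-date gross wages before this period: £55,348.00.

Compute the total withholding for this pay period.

Regional Income Tax: taxable = £16,885.00 − 2×£264.00 = £16,357.00
  £628.36 + 16.73% × (£16,357.00 − £9,200.00) = £628.36 + 16.73% × £7,157.00 = £1,825.73
Disability Insurance: 6% × £16,885.00 = £1,013.10
Solidarity Surcharge: 5.6% × £16,885.00 = £945.56
Pension Levy: 3.51% × £16,885.00 = £592.66
Total: £1,825.73 + £1,013.10 + £945.56 + £592.66 = £4,377.05

£4,377.05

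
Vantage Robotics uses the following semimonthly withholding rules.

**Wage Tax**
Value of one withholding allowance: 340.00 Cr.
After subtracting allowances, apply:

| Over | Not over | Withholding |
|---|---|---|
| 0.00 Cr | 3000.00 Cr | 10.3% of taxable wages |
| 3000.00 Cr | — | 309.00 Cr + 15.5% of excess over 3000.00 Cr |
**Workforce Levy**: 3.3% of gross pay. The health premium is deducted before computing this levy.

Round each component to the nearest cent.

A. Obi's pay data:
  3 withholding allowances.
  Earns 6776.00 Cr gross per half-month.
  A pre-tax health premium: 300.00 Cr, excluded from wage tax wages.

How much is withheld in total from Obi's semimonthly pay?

Wage Tax: taxable = 6776.00 Cr − 300.00 Cr − 3×340.00 Cr = 5456.00 Cr
  309.00 Cr + 15.5% × (5456.00 Cr − 3000.00 Cr) = 309.00 Cr + 15.5% × 2456.00 Cr = 689.68 Cr
Workforce Levy: 3.3% × 6476.00 Cr = 213.71 Cr
Total: 689.68 Cr + 213.71 Cr = 903.39 Cr

903.39 Cr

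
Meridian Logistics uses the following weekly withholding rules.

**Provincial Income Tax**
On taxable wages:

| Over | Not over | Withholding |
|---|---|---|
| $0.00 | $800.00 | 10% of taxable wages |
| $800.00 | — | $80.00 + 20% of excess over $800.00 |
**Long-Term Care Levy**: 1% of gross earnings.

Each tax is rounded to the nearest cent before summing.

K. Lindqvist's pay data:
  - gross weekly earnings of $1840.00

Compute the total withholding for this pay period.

Provincial Income Tax: taxable = $1840.00
  $80.00 + 20% × ($1840.00 − $800.00) = $80.00 + 20% × $1040.00 = $288.00
Long-Term Care Levy: 1% × $1840.00 = $18.40
Total: $288.00 + $18.40 = $306.40

$306.40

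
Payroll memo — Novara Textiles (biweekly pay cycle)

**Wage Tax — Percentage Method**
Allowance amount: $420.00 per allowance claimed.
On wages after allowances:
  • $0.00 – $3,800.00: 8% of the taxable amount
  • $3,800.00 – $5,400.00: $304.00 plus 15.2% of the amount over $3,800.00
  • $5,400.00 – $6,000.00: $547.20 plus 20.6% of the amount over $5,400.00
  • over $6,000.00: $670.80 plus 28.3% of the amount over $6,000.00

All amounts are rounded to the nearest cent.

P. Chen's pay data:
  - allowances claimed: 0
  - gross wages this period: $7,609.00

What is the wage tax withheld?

$1,126.15

Wage Tax: taxable = $7,609.00
  $670.80 + 28.3% × ($7,609.00 − $6,000.00) = $670.80 + 28.3% × $1,609.00 = $1,126.15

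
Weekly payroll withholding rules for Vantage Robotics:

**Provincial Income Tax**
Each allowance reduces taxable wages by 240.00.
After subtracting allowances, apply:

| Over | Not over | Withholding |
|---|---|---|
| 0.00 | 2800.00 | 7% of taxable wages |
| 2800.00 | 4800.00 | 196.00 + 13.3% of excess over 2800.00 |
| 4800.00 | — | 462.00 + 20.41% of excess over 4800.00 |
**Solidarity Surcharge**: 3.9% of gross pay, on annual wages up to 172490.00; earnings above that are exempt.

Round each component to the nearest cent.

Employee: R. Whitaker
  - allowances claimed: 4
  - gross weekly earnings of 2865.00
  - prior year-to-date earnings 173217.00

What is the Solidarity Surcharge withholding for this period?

0.00

Solidarity Surcharge: YTD 173217.00 ≥ cap 172490.00 → 0.00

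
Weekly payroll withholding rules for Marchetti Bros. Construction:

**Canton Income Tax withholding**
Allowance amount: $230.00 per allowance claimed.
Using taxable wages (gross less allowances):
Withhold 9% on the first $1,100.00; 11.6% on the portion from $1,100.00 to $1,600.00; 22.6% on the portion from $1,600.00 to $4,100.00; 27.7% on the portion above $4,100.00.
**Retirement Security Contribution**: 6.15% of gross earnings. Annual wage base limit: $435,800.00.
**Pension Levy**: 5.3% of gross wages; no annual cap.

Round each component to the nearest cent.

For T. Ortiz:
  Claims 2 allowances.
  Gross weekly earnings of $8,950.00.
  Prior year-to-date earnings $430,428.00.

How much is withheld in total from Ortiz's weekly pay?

Canton Income Tax: taxable = $8,950.00 − 2×$230.00 = $8,490.00
  $722.00 + 27.7% × ($8,490.00 − $4,100.00) = $722.00 + 27.7% × $4,390.00 = $1,938.03
Retirement Security Contribution: cap $435,800.00 − YTD $430,428.00 = $5,372.00 subject; 6.15% × $5,372.00 = $330.38
Pension Levy: 5.3% × $8,950.00 = $474.35
Total: $1,938.03 + $330.38 + $474.35 = $2,742.76

$2,742.76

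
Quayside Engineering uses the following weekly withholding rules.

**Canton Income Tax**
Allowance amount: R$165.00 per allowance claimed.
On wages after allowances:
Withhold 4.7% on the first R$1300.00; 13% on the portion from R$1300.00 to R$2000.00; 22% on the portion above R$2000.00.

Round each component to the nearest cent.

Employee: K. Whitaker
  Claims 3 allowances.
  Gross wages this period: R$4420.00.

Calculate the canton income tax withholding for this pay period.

Canton Income Tax: taxable = R$4420.00 − 3×R$165.00 = R$3925.00
  R$152.10 + 22% × (R$3925.00 − R$2000.00) = R$152.10 + 22% × R$1925.00 = R$575.60

R$575.60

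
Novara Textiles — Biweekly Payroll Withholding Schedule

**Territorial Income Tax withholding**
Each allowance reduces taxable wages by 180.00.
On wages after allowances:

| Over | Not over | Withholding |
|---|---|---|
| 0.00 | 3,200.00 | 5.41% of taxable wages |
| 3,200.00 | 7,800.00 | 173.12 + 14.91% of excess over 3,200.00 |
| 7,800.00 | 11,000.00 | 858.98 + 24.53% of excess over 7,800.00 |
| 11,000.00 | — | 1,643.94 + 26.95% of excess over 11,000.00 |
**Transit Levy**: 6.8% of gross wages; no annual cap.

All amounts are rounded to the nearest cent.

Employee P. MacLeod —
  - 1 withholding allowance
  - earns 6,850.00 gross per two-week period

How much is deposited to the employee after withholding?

5,693.70

Territorial Income Tax: taxable = 6,850.00 − 1×180.00 = 6,670.00
  173.12 + 14.91% × (6,670.00 − 3,200.00) = 173.12 + 14.91% × 3,470.00 = 690.50
Transit Levy: 6.8% × 6,850.00 = 465.80
Total withheld: 690.50 + 465.80 = 1,156.30
Net pay: 6,850.00 − 1,156.30 = 5,693.70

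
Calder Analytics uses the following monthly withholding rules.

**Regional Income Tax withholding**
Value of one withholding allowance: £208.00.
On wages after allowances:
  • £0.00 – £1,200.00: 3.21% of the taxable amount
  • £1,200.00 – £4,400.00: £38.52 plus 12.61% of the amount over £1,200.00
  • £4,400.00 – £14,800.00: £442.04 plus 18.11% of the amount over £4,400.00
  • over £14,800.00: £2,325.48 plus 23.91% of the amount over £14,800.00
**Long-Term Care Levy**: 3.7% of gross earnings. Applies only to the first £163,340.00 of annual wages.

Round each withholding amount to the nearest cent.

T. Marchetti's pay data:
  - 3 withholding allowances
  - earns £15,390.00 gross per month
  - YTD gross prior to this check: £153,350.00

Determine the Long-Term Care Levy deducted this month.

Long-Term Care Levy: cap £163,340.00 − YTD £153,350.00 = £9,990.00 subject; 3.7% × £9,990.00 = £369.63

£369.63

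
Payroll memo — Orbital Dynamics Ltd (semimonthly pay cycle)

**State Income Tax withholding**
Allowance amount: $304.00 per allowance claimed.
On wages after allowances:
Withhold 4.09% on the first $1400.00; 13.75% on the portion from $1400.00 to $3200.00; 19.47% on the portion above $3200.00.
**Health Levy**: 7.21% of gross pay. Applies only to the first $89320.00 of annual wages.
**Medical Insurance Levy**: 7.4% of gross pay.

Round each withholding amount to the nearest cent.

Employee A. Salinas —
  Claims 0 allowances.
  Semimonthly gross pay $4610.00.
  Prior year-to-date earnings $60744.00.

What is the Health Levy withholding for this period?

Health Levy: 7.21% × $4610.00 = $332.38

$332.38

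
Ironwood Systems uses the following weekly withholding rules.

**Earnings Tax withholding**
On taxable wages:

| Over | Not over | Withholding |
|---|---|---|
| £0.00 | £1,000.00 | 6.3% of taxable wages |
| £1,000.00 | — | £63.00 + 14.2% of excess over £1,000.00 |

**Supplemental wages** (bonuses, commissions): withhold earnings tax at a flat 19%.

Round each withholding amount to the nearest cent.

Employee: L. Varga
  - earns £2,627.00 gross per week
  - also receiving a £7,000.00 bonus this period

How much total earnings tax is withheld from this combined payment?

Earnings Tax: taxable = £2,627.00
  £63.00 + 14.2% × (£2,627.00 − £1,000.00) = £63.00 + 14.2% × £1,627.00 = £294.03
Supplemental (19% flat on bonus): 19% × £7,000.00 = £1,330.00
Total earnings tax: £294.03 + £1,330.00 = £1,624.03

£1,624.03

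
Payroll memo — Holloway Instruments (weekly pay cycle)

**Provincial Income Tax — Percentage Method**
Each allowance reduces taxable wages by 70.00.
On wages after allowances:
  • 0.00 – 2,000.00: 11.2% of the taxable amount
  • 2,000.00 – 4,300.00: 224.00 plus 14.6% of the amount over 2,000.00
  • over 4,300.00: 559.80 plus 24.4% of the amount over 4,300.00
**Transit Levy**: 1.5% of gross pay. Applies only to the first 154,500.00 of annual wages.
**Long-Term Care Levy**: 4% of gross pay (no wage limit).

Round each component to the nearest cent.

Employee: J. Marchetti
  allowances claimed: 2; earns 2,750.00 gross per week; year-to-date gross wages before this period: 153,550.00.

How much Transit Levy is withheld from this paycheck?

14.25

Transit Levy: cap 154,500.00 − YTD 153,550.00 = 950.00 subject; 1.5% × 950.00 = 14.25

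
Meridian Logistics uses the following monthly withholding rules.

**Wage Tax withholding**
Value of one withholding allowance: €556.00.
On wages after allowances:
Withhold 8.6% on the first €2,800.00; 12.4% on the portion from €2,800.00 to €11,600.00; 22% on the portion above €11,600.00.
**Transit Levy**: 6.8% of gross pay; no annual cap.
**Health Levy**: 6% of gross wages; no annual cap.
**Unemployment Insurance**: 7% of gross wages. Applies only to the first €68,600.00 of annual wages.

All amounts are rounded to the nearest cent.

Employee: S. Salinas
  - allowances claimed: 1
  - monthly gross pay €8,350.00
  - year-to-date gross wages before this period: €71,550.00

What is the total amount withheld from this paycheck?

€1,928.86

Wage Tax: taxable = €8,350.00 − 1×€556.00 = €7,794.00
  €240.80 + 12.4% × (€7,794.00 − €2,800.00) = €240.80 + 12.4% × €4,994.00 = €860.06
Transit Levy: 6.8% × €8,350.00 = €567.80
Health Levy: 6% × €8,350.00 = €501.00
Unemployment Insurance: YTD €71,550.00 ≥ cap €68,600.00 → €0.00
Total: €860.06 + €567.80 + €501.00 + €0.00 = €1,928.86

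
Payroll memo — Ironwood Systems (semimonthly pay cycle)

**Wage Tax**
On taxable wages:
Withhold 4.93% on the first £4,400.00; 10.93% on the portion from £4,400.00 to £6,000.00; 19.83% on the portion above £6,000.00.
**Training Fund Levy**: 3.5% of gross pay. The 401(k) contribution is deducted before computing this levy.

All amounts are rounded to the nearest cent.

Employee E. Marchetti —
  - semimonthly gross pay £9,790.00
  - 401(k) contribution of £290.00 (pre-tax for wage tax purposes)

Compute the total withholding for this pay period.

£1,418.35

Wage Tax: taxable = £9,790.00 − £290.00 = £9,500.00
  £391.80 + 19.83% × (£9,500.00 − £6,000.00) = £391.80 + 19.83% × £3,500.00 = £1,085.85
Training Fund Levy: 3.5% × £9,500.00 = £332.50
Total: £1,085.85 + £332.50 = £1,418.35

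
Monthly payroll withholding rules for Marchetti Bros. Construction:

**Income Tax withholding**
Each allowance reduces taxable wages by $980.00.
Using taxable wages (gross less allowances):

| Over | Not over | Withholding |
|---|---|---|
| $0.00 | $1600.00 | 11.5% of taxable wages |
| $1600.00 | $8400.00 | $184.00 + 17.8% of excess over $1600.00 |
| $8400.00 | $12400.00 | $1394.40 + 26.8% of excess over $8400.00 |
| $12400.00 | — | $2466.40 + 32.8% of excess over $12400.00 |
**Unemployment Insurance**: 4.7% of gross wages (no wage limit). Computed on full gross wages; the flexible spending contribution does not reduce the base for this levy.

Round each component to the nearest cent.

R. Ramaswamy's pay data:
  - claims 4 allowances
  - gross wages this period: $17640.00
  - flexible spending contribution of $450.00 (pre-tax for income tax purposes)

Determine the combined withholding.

$3580.84

Income Tax: taxable = $17640.00 − $450.00 − 4×$980.00 = $13270.00
  $2466.40 + 32.8% × ($13270.00 − $12400.00) = $2466.40 + 32.8% × $870.00 = $2751.76
Unemployment Insurance: 4.7% × $17640.00 = $829.08
Total: $2751.76 + $829.08 = $3580.84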